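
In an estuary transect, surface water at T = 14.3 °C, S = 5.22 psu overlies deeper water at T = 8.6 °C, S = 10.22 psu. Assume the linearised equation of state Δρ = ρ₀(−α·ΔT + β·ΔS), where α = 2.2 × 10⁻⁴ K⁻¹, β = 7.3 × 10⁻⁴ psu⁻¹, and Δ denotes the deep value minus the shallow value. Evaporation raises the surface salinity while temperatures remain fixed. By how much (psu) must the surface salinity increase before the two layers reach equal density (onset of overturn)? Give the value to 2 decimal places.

6.72 psu

Neutral buoyancy requires −α(T_deep − T_surf) + β(S_deep − S_surf′) = 0.
S_surf′ = S_deep − (α/β)·ΔT = 10.22 − (2.2 × 10⁻⁴/7.3 × 10⁻⁴)·(-5.7) = 11.9378 psu.
Increase required: 11.9378 − 5.22 = 6.7178 psu.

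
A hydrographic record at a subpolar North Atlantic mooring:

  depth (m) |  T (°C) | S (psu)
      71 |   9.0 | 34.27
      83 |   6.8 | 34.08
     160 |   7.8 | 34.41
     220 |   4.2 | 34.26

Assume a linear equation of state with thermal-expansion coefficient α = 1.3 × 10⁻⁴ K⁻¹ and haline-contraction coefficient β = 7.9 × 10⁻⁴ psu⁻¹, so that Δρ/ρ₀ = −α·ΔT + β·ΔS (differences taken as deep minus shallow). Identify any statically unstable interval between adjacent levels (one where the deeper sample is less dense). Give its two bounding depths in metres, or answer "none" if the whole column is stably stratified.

Evaluate Δρ/ρ₀ = −αΔT + βΔS across each adjacent pair:
  71–83 m: −αΔT+βΔS = −(1.3 × 10⁻⁴)(-2.2)+(7.9 × 10⁻⁴)(-0.19) = 1.4 × 10⁻⁴ → stable
  83–160 m: −αΔT+βΔS = −(1.3 × 10⁻⁴)(+1.0)+(7.9 × 10⁻⁴)(+0.33) = 1.3 × 10⁻⁴ → stable
  160–220 m: −αΔT+βΔS = −(1.3 × 10⁻⁴)(-3.6)+(7.9 × 10⁻⁴)(-0.15) = 3.5 × 10⁻⁴ → stable
Every interval has Δρ > 0: the column is stably stratified throughout.

none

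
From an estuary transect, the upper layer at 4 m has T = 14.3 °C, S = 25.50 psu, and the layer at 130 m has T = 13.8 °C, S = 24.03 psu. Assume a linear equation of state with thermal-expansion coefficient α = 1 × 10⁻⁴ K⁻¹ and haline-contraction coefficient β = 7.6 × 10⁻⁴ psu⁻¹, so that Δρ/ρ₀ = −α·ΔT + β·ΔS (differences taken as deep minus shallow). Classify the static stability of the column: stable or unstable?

unstable

ΔT = 13.8 − 14.3 = -0.5 K and ΔS = 24.03 − 25.50 = -1.47 psu (deep − shallow).
−αΔT = 5.00 × 10⁻⁵; βΔS = -1.1172 × 10⁻³; sum Δρ/ρ₀ = -1.0672 × 10⁻³.
Δρ/ρ₀ < 0, so Δρ < 0: deeper water is lighter → statically unstable; the column would overturn.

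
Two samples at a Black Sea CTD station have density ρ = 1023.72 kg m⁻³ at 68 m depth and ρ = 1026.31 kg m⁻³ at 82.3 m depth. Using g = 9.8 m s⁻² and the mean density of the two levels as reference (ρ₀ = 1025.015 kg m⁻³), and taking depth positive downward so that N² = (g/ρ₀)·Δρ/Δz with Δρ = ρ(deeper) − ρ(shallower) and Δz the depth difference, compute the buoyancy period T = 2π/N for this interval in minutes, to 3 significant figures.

2.52 min

Δρ = 1026.31 − 1023.72 = 2.59 kg m⁻³ over Δz = 82.3 − 68 = 14.3 m.
N² = (9.8/1025.015) × (2.59/14.3) = 1.7316 × 10⁻³ s⁻².
N = √(1.7316 × 10⁻³) = 0.041612 rad s⁻¹, so T = 2π/N = 150.99 s = 2.5165 min ≈ 2.52 min.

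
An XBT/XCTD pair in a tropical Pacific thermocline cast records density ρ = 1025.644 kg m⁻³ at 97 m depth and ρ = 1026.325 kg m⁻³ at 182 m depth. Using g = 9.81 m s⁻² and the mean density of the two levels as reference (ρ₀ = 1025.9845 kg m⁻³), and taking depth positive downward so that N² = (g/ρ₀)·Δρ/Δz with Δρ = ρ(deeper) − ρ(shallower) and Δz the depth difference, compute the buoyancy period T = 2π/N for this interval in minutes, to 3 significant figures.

Δρ = 1026.325 − 1025.644 = 0.681 kg m⁻³ over Δz = 182 − 97 = 85 m.
N² = (9.81/1025.9845) × (0.681/85) = 7.6605 × 10⁻⁵ s⁻².
N = √(7.6605 × 10⁻⁵) = 8.7524 × 10⁻³ rad s⁻¹, so T = 2π/N = 717.88 s = 11.965 min ≈ 12.0 min.

12.0 min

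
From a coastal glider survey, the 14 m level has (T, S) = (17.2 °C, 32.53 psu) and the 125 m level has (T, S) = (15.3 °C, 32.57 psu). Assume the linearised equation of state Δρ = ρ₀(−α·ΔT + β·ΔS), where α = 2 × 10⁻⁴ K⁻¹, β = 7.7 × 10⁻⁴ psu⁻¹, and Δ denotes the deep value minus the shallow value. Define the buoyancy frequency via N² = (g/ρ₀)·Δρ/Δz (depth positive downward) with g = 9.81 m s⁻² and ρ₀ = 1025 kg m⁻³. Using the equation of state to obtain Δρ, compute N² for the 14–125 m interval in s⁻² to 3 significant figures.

3.63 × 10⁻⁵ s⁻²

ΔT = -1.9 K, ΔS = +0.04 psu (deep − shallow).
Δρ/ρ₀ = −αΔT + βΔS = 3.80 × 10⁻⁴ + 3.08 × 10⁻⁵ = 4.108 × 10⁻⁴, so Δρ ≈ 0.4211 kg m⁻³.
N² = (g/ρ₀)·Δρ/Δz = g·(Δρ/ρ₀)/Δz = 9.81 × 4.108 × 10⁻⁴ / 111 = 3.6306 × 10⁻⁵ s⁻² ≈ 3.63 × 10⁻⁵ s⁻².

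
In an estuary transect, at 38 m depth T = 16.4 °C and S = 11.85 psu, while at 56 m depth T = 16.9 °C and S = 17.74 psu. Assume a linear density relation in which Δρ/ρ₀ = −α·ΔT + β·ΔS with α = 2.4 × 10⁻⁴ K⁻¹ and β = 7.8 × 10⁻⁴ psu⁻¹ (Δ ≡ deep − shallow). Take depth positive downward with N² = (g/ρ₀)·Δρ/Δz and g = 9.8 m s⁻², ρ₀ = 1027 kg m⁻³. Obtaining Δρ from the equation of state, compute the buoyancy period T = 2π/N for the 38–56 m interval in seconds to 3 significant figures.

ΔT = +0.5 K, ΔS = +5.89 psu (deep − shallow).
Δρ/ρ₀ = −αΔT + βΔS = -1.20 × 10⁻⁴ + 4.5942 × 10⁻³ = 4.4742 × 10⁻³, so Δρ ≈ 4.595 kg m⁻³.
N² = (g/ρ₀)·Δρ/Δz = g·(Δρ/ρ₀)/Δz = 9.8 × 4.4742 × 10⁻³ / 18 = 2.4360 × 10⁻³ s⁻².
N = √(2.4360 × 10⁻³) = 0.049356 rad s⁻¹ → T = 2π/N = 127.30 s ≈ 127 s.

127 s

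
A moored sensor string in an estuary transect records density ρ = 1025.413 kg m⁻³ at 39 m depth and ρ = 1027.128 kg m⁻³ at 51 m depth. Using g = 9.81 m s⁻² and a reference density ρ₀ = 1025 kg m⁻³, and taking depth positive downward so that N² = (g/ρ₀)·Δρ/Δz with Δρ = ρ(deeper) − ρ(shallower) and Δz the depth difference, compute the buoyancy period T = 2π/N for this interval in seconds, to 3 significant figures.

170 s

Δρ = 1027.128 − 1025.413 = 1.715 kg m⁻³ over Δz = 51 − 39 = 12 m.
N² = (9.81/1025) × (1.715/12) = 1.3678 × 10⁻³ s⁻².
N = √(1.3678 × 10⁻³) = 0.036984 rad s⁻¹, so T = 2π/N = 169.89 s ≈ 170 s.
N² > 0, so the interval is statically stable.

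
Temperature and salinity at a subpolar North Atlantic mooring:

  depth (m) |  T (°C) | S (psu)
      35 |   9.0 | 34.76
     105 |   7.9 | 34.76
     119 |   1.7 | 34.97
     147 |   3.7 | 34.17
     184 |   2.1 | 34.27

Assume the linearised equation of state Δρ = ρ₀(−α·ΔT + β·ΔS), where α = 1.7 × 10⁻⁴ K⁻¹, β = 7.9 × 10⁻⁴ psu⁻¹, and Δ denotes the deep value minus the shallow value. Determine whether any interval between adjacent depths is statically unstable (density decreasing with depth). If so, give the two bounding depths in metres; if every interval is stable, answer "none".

119–147 m

Evaluate Δρ/ρ₀ = −αΔT + βΔS across each adjacent pair:
  35–105 m: −αΔT+βΔS = −(1.7 × 10⁻⁴)(-1.1)+(7.9 × 10⁻⁴)(+0.00) = 1.9 × 10⁻⁴ → stable
  105–119 m: −αΔT+βΔS = −(1.7 × 10⁻⁴)(-6.2)+(7.9 × 10⁻⁴)(+0.21) = 1.2 × 10⁻³ → stable
  119–147 m: −αΔT+βΔS = −(1.7 × 10⁻⁴)(+2.0)+(7.9 × 10⁻⁴)(-0.80) = -9.7 × 10⁻⁴ → UNSTABLE
  147–184 m: −αΔT+βΔS = −(1.7 × 10⁻⁴)(-1.6)+(7.9 × 10⁻⁴)(+0.10) = 3.5 × 10⁻⁴ → stable
The 119–147 m interval has Δρ < 0: lighter water underlies denser water.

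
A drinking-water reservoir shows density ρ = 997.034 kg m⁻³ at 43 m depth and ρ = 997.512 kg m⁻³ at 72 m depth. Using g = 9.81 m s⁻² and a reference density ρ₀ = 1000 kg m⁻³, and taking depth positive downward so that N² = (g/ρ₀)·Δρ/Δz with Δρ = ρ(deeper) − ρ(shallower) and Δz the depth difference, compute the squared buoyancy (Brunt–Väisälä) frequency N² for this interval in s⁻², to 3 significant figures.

1.62 × 10⁻⁴ s⁻²

Δρ = 997.512 − 997.034 = 0.478 kg m⁻³ over Δz = 72 − 43 = 29 m.
N² = (9.81/1000) × (0.478/29) = 1.6170 × 10⁻⁴ s⁻² ≈ 1.62 × 10⁻⁴ s⁻².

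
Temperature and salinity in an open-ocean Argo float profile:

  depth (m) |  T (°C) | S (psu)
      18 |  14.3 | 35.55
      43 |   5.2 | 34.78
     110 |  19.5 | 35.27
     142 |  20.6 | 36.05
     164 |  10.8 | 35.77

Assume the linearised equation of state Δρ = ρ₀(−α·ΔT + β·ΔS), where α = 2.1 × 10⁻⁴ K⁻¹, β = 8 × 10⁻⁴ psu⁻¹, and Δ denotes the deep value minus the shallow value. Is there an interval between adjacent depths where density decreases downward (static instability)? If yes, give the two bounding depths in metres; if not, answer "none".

Evaluate Δρ/ρ₀ = −αΔT + βΔS across each adjacent pair:
  18–43 m: −αΔT+βΔS = −(2.1 × 10⁻⁴)(-9.1)+(8 × 10⁻⁴)(-0.77) = 1.3 × 10⁻³ → stable
  43–110 m: −αΔT+βΔS = −(2.1 × 10⁻⁴)(+14.3)+(8 × 10⁻⁴)(+0.49) = -2.6 × 10⁻³ → UNSTABLE
  110–142 m: −αΔT+βΔS = −(2.1 × 10⁻⁴)(+1.1)+(8 × 10⁻⁴)(+0.78) = 3.9 × 10⁻⁴ → stable
  142–164 m: −αΔT+βΔS = −(2.1 × 10⁻⁴)(-9.8)+(8 × 10⁻⁴)(-0.28) = 1.8 × 10⁻³ → stable
The 43–110 m interval has Δρ < 0: lighter water underlies denser water.

43–110 m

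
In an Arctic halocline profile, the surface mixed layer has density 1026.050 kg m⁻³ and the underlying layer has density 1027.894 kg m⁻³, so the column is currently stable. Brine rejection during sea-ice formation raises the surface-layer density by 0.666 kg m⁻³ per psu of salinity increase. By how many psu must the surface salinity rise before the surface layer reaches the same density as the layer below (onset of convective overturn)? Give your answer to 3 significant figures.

Density deficit of the surface layer: 1027.894 − 1026.050 = 1.844 kg m⁻³.
Required change = 1.844 / 0.666 = 2.77 psu.

2.77 psu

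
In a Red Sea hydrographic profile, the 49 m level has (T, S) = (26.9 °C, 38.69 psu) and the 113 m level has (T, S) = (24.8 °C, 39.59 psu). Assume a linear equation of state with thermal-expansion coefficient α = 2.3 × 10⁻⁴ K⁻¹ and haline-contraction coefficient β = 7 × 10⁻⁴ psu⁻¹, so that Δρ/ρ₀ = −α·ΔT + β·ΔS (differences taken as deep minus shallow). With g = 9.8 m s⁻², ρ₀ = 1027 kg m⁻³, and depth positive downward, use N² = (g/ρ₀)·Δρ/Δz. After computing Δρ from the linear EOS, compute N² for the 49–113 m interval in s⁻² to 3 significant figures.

1.70 × 10⁻⁴ s⁻²

ΔT = -2.1 K, ΔS = +0.90 psu (deep − shallow).
Δρ/ρ₀ = −αΔT + βΔS = 4.83 × 10⁻⁴ + 6.30 × 10⁻⁴ = 1.113 × 10⁻³, so Δρ ≈ 1.143 kg m⁻³.
N² = (g/ρ₀)·Δρ/Δz = g·(Δρ/ρ₀)/Δz = 9.8 × 1.113 × 10⁻³ / 64 = 1.7043 × 10⁻⁴ s⁻² ≈ 1.70 × 10⁻⁴ s⁻².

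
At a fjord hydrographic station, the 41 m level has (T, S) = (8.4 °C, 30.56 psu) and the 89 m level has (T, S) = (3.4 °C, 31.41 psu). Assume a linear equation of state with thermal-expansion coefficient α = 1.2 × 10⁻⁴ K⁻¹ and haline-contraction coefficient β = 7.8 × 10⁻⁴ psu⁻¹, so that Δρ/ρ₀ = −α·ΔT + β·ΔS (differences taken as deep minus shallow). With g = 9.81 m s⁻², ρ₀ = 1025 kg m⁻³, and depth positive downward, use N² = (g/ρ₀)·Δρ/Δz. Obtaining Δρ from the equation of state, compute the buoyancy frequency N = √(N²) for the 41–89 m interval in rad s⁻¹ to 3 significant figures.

ΔT = -5.0 K, ΔS = +0.85 psu (deep − shallow).
Δρ/ρ₀ = −αΔT + βΔS = 6.00 × 10⁻⁴ + 6.63 × 10⁻⁴ = 1.263 × 10⁻³, so Δρ ≈ 1.295 kg m⁻³.
N² = (g/ρ₀)·Δρ/Δz = g·(Δρ/ρ₀)/Δz = 9.81 × 1.263 × 10⁻³ / 48 = 2.5813 × 10⁻⁴ s⁻².
N = √(2.5813 × 10⁻⁴) = 0.016066 rad s⁻¹ ≈ 0.0161 rad s⁻¹.

0.0161 rad s⁻¹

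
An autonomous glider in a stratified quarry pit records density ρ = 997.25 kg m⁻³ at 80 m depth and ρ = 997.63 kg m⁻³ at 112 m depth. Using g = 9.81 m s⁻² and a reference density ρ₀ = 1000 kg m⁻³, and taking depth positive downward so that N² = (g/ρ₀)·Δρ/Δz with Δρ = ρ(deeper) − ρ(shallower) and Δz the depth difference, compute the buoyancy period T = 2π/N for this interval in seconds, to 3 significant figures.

582 s

Δρ = 997.63 − 997.25 = 0.38 kg m⁻³ over Δz = 112 − 80 = 32 m.
N² = (9.81/1000) × (0.38/32) = 1.1649 × 10⁻⁴ s⁻².
N = √(1.1649 × 10⁻⁴) = 0.010793 rad s⁻¹, so T = 2π/N = 582.15 s ≈ 582 s.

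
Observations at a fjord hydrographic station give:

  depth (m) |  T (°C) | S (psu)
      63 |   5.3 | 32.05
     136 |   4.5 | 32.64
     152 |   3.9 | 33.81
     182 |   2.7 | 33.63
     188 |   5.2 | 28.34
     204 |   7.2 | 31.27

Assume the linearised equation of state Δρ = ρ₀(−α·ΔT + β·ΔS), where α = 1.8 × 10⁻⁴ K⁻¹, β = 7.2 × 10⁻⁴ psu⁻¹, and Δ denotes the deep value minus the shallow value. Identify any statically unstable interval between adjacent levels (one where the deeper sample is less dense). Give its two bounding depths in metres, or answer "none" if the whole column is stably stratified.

Evaluate Δρ/ρ₀ = −αΔT + βΔS across each adjacent pair:
  63–136 m: −αΔT+βΔS = −(1.8 × 10⁻⁴)(-0.8)+(7.2 × 10⁻⁴)(+0.59) = 5.7 × 10⁻⁴ → stable
  136–152 m: −αΔT+βΔS = −(1.8 × 10⁻⁴)(-0.6)+(7.2 × 10⁻⁴)(+1.17) = 9.5 × 10⁻⁴ → stable
  152–182 m: −αΔT+βΔS = −(1.8 × 10⁻⁴)(-1.2)+(7.2 × 10⁻⁴)(-0.18) = 8.6 × 10⁻⁵ → stable
  182–188 m: −αΔT+βΔS = −(1.8 × 10⁻⁴)(+2.5)+(7.2 × 10⁻⁴)(-5.29) = -4.3 × 10⁻³ → UNSTABLE
  188–204 m: −αΔT+βΔS = −(1.8 × 10⁻⁴)(+2.0)+(7.2 × 10⁻⁴)(+2.93) = 1.7 × 10⁻³ → stable
The 182–188 m interval has Δρ < 0: lighter water underlies denser water.

182–188 m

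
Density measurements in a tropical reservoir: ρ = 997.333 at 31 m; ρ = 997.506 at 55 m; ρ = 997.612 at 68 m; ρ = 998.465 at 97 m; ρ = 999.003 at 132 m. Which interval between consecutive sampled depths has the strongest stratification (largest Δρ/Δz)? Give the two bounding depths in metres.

Compute the density gradient over each adjacent pair:
  31–55 m: Δρ/Δz = 0.173/24 = 7.2 × 10⁻³ kg m⁻⁴
  55–68 m: Δρ/Δz = 0.106/13 = 8.2 × 10⁻³ kg m⁻⁴
  68–97 m: Δρ/Δz = 0.853/29 = 0.029 kg m⁻⁴
  97–132 m: Δρ/Δz = 0.538/35 = 0.015 kg m⁻⁴
The largest gradient is in the 68–97 m interval — the pycnocline.

68–97 m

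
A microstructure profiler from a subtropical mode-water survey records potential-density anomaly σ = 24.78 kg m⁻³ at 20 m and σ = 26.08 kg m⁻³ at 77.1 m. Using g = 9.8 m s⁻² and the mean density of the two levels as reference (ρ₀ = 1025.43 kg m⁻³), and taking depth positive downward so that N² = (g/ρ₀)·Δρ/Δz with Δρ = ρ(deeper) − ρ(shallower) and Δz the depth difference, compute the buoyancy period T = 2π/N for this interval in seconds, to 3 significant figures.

Δρ = 1026.08 − 1024.78 = 1.30 kg m⁻³ over Δz = 77.1 − 20 = 57.1 m.
N² = (9.8/1025.43) × (1.30/57.1) = 2.1758 × 10⁻⁴ s⁻².
N = √(2.1758 × 10⁻⁴) = 0.014751 rad s⁻¹, so T = 2π/N = 425.95 s ≈ 426 s.

426 s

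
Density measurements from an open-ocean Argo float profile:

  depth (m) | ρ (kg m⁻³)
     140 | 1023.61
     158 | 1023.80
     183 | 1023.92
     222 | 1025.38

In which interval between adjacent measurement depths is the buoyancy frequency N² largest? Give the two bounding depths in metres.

183–222 m

Compute the density gradient over each adjacent pair:
  140–158 m: Δρ/Δz = 0.19/18 = 0.011 kg m⁻⁴
  158–183 m: Δρ/Δz = 0.12/25 = 4.8 × 10⁻³ kg m⁻⁴
  183–222 m: Δρ/Δz = 1.46/39 = 0.037 kg m⁻⁴
The largest gradient is in the 183–222 m interval — the pycnocline.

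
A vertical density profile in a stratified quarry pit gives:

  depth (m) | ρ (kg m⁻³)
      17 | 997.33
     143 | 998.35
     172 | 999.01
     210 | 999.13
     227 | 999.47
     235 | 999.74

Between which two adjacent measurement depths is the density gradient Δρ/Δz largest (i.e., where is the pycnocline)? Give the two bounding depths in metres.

Compute the density gradient over each adjacent pair:
  17–143 m: Δρ/Δz = 1.02/126 = 8.1 × 10⁻³ kg m⁻⁴
  143–172 m: Δρ/Δz = 0.66/29 = 0.023 kg m⁻⁴
  172–210 m: Δρ/Δz = 0.12/38 = 3.2 × 10⁻³ kg m⁻⁴
  210–227 m: Δρ/Δz = 0.34/17 = 0.020 kg m⁻⁴
  227–235 m: Δρ/Δz = 0.27/8 = 0.034 kg m⁻⁴
The largest gradient is in the 227–235 m interval — the pycnocline.

227–235 m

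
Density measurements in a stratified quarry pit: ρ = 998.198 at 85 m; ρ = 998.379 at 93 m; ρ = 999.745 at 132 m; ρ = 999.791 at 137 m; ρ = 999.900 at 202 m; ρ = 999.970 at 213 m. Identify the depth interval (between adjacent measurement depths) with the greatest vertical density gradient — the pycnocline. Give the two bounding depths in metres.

93–132 m

Compute the density gradient over each adjacent pair:
  85–93 m: Δρ/Δz = 0.181/8 = 0.023 kg m⁻⁴
  93–132 m: Δρ/Δz = 1.366/39 = 0.035 kg m⁻⁴
  132–137 m: Δρ/Δz = 0.046/5 = 9.2 × 10⁻³ kg m⁻⁴
  137–202 m: Δρ/Δz = 0.109/65 = 1.7 × 10⁻³ kg m⁻⁴
  202–213 m: Δρ/Δz = 0.070/11 = 6.4 × 10⁻³ kg m⁻⁴
The largest gradient is in the 93–132 m interval — the pycnocline.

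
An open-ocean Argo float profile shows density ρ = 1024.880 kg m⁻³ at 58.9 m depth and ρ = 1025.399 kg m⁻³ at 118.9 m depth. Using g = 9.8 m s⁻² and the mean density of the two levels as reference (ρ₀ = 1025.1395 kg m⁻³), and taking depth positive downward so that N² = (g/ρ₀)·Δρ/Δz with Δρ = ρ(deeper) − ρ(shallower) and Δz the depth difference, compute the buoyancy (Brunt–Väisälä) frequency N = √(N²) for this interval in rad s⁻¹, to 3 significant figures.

Δρ = 1025.399 − 1024.880 = 0.519 kg m⁻³ over Δz = 118.9 − 58.9 = 60 m.
N² = (9.8/1025.1395) × (0.519/60) = 8.2691 × 10⁻⁵ s⁻².
N = √(8.2691 × 10⁻⁵) = 9.0935 × 10⁻³ rad s⁻¹ ≈ 9.09 × 10⁻³ rad s⁻¹.

9.09 × 10⁻³ rad s⁻¹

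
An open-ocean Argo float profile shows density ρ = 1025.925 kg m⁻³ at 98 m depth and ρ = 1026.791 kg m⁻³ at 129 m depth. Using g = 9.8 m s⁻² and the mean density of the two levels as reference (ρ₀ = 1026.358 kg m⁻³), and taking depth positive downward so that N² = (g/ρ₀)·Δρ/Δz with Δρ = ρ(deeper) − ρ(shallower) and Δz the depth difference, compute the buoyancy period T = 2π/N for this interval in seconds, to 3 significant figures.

385 s

Δρ = 1026.791 − 1025.925 = 0.866 kg m⁻³ over Δz = 129 − 98 = 31 m.
N² = (9.8/1026.358) × (0.866/31) = 2.6674 × 10⁻⁴ s⁻².
N = √(2.6674 × 10⁻⁴) = 0.016332 rad s⁻¹, so T = 2π/N = 384.72 s ≈ 385 s.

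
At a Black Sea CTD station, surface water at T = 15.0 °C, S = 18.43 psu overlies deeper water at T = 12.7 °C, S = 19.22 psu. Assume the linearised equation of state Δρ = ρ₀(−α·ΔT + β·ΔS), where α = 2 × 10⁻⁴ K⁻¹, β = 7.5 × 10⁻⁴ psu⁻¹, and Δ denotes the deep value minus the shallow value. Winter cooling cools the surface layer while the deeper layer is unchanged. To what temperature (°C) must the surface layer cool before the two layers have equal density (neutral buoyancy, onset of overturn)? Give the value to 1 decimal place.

9.7 °C

Neutral buoyancy requires Δρ = 0, i.e. −α(T_deep − T_surf′) + β(S_deep − S_surf) = 0.
T_surf′ = T_deep − (β/α)·ΔS = 12.7 − (7.5 × 10⁻⁴/2 × 10⁻⁴)·(+0.79) = 9.737 °C.
Cooling required: 15.0 − (9.737) = 5.263 °C.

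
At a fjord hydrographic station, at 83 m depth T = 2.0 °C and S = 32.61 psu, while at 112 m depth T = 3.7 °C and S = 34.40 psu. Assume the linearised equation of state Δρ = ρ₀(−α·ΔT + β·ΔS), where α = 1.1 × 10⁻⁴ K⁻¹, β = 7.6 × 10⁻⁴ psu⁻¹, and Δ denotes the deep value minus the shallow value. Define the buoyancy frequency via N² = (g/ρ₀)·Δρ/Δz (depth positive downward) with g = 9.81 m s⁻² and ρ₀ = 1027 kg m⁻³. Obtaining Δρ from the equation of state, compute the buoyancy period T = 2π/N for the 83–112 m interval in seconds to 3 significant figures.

315 s

ΔT = +1.7 K, ΔS = +1.79 psu (deep − shallow).
Δρ/ρ₀ = −αΔT + βΔS = -1.87 × 10⁻⁴ + 1.3604 × 10⁻³ = 1.1734 × 10⁻³, so Δρ ≈ 1.205 kg m⁻³.
N² = (g/ρ₀)·Δρ/Δz = g·(Δρ/ρ₀)/Δz = 9.81 × 1.1734 × 10⁻³ / 29 = 3.9693 × 10⁻⁴ s⁻².
N = √(3.9693 × 10⁻⁴) = 0.019923 rad s⁻¹ → T = 2π/N = 315.37 s ≈ 315 s.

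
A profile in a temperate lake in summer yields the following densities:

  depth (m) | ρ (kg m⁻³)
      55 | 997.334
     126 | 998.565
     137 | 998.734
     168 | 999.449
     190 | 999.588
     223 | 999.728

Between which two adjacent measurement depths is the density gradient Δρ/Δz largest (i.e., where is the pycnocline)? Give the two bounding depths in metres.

Compute the density gradient over each adjacent pair:
  55–126 m: Δρ/Δz = 1.231/71 = 0.017 kg m⁻⁴
  126–137 m: Δρ/Δz = 0.169/11 = 0.015 kg m⁻⁴
  137–168 m: Δρ/Δz = 0.715/31 = 0.023 kg m⁻⁴
  168–190 m: Δρ/Δz = 0.139/22 = 6.3 × 10⁻³ kg m⁻⁴
  190–223 m: Δρ/Δz = 0.140/33 = 4.2 × 10⁻³ kg m⁻⁴
The largest gradient is in the 137–168 m interval — the pycnocline.

137–168 m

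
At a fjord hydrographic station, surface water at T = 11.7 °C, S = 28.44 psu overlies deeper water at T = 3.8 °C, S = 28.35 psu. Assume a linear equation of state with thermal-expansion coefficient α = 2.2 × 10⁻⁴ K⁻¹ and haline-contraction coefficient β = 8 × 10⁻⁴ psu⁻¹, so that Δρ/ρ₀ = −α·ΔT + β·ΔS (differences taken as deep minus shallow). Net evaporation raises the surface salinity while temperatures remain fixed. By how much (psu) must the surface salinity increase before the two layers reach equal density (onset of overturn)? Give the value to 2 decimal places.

Neutral buoyancy requires −α(T_deep − T_surf) + β(S_deep − S_surf′) = 0.
S_surf′ = S_deep − (α/β)·ΔT = 28.35 − (2.2 × 10⁻⁴/8 × 10⁻⁴)·(-7.9) = 30.5225 psu.
Increase required: 30.5225 − 28.44 = 2.0825 psu.

2.08 psu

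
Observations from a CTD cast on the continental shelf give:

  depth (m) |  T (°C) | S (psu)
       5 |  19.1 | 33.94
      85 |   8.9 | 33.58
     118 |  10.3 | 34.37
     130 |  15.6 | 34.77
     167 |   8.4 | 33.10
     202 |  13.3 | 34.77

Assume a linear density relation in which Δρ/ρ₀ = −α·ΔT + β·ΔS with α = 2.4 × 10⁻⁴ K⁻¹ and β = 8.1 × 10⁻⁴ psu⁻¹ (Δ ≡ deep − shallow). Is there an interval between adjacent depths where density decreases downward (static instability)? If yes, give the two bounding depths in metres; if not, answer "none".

118–130 m

Evaluate Δρ/ρ₀ = −αΔT + βΔS across each adjacent pair:
  5–85 m: −αΔT+βΔS = −(2.4 × 10⁻⁴)(-10.2)+(8.1 × 10⁻⁴)(-0.36) = 2.2 × 10⁻³ → stable
  85–118 m: −αΔT+βΔS = −(2.4 × 10⁻⁴)(+1.4)+(8.1 × 10⁻⁴)(+0.79) = 3.0 × 10⁻⁴ → stable
  118–130 m: −αΔT+βΔS = −(2.4 × 10⁻⁴)(+5.3)+(8.1 × 10⁻⁴)(+0.40) = -9.5 × 10⁻⁴ → UNSTABLE
  130–167 m: −αΔT+βΔS = −(2.4 × 10⁻⁴)(-7.2)+(8.1 × 10⁻⁴)(-1.67) = 3.8 × 10⁻⁴ → stable
  167–202 m: −αΔT+βΔS = −(2.4 × 10⁻⁴)(+4.9)+(8.1 × 10⁻⁴)(+1.67) = 1.8 × 10⁻⁴ → stable
The 118–130 m interval has Δρ < 0: lighter water underlies denser water.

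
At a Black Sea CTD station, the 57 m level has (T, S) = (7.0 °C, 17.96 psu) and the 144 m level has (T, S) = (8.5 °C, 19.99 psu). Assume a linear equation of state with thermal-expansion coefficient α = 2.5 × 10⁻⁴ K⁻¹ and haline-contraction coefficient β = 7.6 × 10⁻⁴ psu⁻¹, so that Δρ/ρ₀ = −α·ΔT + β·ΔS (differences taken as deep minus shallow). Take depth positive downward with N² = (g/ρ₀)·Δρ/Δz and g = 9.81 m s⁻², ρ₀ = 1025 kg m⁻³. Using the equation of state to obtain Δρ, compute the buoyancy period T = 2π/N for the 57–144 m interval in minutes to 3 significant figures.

9.13 min

ΔT = +1.5 K, ΔS = +2.03 psu (deep − shallow).
Δρ/ρ₀ = −αΔT + βΔS = -3.75 × 10⁻⁴ + 1.5428 × 10⁻³ = 1.1678 × 10⁻³, so Δρ ≈ 1.197 kg m⁻³.
N² = (g/ρ₀)·Δρ/Δz = g·(Δρ/ρ₀)/Δz = 9.81 × 1.1678 × 10⁻³ / 87 = 1.3168 × 10⁻⁴ s⁻².
N = √(1.3168 × 10⁻⁴) = 0.011475 rad s⁻¹ → T = 2π/N = 547.55 s = 9.1258 min ≈ 9.13 min.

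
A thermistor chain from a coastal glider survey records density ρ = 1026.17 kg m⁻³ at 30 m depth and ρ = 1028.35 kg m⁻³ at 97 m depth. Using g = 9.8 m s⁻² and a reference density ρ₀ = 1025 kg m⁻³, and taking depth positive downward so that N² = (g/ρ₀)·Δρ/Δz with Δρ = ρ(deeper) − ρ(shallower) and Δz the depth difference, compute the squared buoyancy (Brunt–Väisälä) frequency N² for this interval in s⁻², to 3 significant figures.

Δρ = 1028.35 − 1026.17 = 2.18 kg m⁻³ over Δz = 97 − 30 = 67 m.
N² = (9.8/1025) × (2.18/67) = 3.1109 × 10⁻⁴ s⁻² ≈ 3.11 × 10⁻⁴ s⁻².
Since Δρ > 0 the layer is stably stratified.

3.11 × 10⁻⁴ s⁻²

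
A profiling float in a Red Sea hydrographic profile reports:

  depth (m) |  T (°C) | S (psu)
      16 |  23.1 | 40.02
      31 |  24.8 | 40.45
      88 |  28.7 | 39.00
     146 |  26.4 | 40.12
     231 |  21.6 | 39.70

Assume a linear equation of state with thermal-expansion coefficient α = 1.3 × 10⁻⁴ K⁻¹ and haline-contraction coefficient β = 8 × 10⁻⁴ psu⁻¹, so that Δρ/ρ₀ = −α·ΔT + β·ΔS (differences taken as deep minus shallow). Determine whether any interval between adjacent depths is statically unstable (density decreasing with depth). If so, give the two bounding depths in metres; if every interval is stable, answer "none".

Evaluate Δρ/ρ₀ = −αΔT + βΔS across each adjacent pair:
  16–31 m: −αΔT+βΔS = −(1.3 × 10⁻⁴)(+1.7)+(8 × 10⁻⁴)(+0.43) = 1.2 × 10⁻⁴ → stable
  31–88 m: −αΔT+βΔS = −(1.3 × 10⁻⁴)(+3.9)+(8 × 10⁻⁴)(-1.45) = -1.7 × 10⁻³ → UNSTABLE
  88–146 m: −αΔT+βΔS = −(1.3 × 10⁻⁴)(-2.3)+(8 × 10⁻⁴)(+1.12) = 1.2 × 10⁻³ → stable
  146–231 m: −αΔT+βΔS = −(1.3 × 10⁻⁴)(-4.8)+(8 × 10⁻⁴)(-0.42) = 2.9 × 10⁻⁴ → stable
The 31–88 m interval has Δρ < 0: lighter water underlies denser water.

31–88 m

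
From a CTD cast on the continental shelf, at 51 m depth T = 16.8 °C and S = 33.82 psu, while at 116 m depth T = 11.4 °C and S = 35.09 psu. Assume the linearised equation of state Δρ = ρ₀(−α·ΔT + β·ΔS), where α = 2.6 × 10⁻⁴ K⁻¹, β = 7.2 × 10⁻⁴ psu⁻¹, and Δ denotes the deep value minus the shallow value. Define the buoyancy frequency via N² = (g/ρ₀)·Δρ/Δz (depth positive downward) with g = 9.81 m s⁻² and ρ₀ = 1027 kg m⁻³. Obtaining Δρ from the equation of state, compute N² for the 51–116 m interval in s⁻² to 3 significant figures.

ΔT = -5.4 K, ΔS = +1.27 psu (deep − shallow).
Δρ/ρ₀ = −αΔT + βΔS = 1.404 × 10⁻³ + 9.144 × 10⁻⁴ = 2.3184 × 10⁻³, so Δρ ≈ 2.381 kg m⁻³.
N² = (g/ρ₀)·Δρ/Δz = g·(Δρ/ρ₀)/Δz = 9.81 × 2.3184 × 10⁻³ / 65 = 3.4990 × 10⁻⁴ s⁻² ≈ 3.50 × 10⁻⁴ s⁻².

3.50 × 10⁻⁴ s⁻²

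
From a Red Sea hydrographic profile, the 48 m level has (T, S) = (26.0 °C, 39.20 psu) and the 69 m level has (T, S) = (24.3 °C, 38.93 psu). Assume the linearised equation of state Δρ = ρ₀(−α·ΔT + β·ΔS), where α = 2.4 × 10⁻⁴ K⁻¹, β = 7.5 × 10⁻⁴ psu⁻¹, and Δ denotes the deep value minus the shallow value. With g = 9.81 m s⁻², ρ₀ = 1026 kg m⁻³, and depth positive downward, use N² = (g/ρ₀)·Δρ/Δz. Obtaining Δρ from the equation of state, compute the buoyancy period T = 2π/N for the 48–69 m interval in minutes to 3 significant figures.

ΔT = -1.7 K, ΔS = -0.27 psu (deep − shallow).
Δρ/ρ₀ = −αΔT + βΔS = 4.08 × 10⁻⁴ − 2.025 × 10⁻⁴ = 2.055 × 10⁻⁴, so Δρ ≈ 0.2108 kg m⁻³.
N² = (g/ρ₀)·Δρ/Δz = g·(Δρ/ρ₀)/Δz = 9.81 × 2.055 × 10⁻⁴ / 21 = 9.5998 × 10⁻⁵ s⁻².
N = √(9.5998 × 10⁻⁵) = 9.7979 × 10⁻³ rad s⁻¹ → T = 2π/N = 641.28 s = 10.688 min ≈ 10.7 min.

10.7 min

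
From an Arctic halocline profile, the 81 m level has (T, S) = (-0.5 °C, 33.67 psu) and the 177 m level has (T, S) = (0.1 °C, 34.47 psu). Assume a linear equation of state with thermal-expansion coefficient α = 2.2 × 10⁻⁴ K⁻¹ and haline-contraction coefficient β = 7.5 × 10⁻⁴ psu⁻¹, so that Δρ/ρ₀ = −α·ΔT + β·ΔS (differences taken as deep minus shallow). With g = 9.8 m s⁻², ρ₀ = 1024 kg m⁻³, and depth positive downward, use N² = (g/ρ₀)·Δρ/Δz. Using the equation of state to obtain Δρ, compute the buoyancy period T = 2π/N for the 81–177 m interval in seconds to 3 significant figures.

909 s

ΔT = +0.6 K, ΔS = +0.80 psu (deep − shallow).
Δρ/ρ₀ = −αΔT + βΔS = -1.32 × 10⁻⁴ + 6.00 × 10⁻⁴ = 4.68 × 10⁻⁴, so Δρ ≈ 0.4792 kg m⁻³.
N² = (g/ρ₀)·Δρ/Δz = g·(Δρ/ρ₀)/Δz = 9.8 × 4.68 × 10⁻⁴ / 96 = 4.7775 × 10⁻⁵ s⁻².
N = √(4.7775 × 10⁻⁵) = 6.9119 × 10⁻³ rad s⁻¹ → T = 2π/N = 909.04 s ≈ 909 s.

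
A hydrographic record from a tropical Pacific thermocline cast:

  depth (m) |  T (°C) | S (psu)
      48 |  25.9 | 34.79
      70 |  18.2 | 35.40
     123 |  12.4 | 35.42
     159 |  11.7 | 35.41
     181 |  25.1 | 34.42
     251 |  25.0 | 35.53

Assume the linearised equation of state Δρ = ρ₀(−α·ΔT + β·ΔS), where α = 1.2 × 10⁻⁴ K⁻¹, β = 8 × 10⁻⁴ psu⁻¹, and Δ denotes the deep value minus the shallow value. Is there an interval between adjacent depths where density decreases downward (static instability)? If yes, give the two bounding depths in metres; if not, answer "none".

159–181 m

Evaluate Δρ/ρ₀ = −αΔT + βΔS across each adjacent pair:
  48–70 m: −αΔT+βΔS = −(1.2 × 10⁻⁴)(-7.7)+(8 × 10⁻⁴)(+0.61) = 1.4 × 10⁻³ → stable
  70–123 m: −αΔT+βΔS = −(1.2 × 10⁻⁴)(-5.8)+(8 × 10⁻⁴)(+0.02) = 7.1 × 10⁻⁴ → stable
  123–159 m: −αΔT+βΔS = −(1.2 × 10⁻⁴)(-0.7)+(8 × 10⁻⁴)(-0.01) = 7.6 × 10⁻⁵ → stable
  159–181 m: −αΔT+βΔS = −(1.2 × 10⁻⁴)(+13.4)+(8 × 10⁻⁴)(-0.99) = -2.4 × 10⁻³ → UNSTABLE
  181–251 m: −αΔT+βΔS = −(1.2 × 10⁻⁴)(-0.1)+(8 × 10⁻⁴)(+1.11) = 9.0 × 10⁻⁴ → stable
The 159–181 m interval has Δρ < 0: lighter water underlies denser water.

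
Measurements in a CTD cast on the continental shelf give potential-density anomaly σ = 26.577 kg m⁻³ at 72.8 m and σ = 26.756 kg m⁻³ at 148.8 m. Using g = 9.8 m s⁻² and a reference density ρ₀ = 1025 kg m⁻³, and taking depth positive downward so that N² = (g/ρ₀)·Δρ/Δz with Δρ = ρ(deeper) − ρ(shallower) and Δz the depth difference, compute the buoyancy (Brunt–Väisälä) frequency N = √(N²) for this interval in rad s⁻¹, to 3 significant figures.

4.75 × 10⁻³ rad s⁻¹

Δρ = 1026.756 − 1026.577 = 0.179 kg m⁻³ over Δz = 148.8 − 72.8 = 76 m.
N² = (9.8/1025) × (0.179/76) = 2.2519 × 10⁻⁵ s⁻².
N = √(2.2519 × 10⁻⁵) = 4.7454 × 10⁻³ rad s⁻¹ ≈ 4.75 × 10⁻³ rad s⁻¹.
Since Δρ > 0 the layer is stably stratified.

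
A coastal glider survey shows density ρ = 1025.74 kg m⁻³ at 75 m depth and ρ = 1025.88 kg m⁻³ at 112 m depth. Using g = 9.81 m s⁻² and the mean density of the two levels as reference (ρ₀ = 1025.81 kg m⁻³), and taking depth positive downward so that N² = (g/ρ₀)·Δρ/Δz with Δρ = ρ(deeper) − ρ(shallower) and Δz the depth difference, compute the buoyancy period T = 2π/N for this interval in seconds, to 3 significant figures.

1.04 × 10³ s

Δρ = 1025.88 − 1025.74 = 0.14 kg m⁻³ over Δz = 112 − 75 = 37 m.
N² = (9.81/1025.81) × (0.14/37) = 3.6185 × 10⁻⁵ s⁻².
N = √(3.6185 × 10⁻⁵) = 6.0154 × 10⁻³ rad s⁻¹, so T = 2π/N = 1.0445 × 10³ s ≈ 1.04 × 10³ s.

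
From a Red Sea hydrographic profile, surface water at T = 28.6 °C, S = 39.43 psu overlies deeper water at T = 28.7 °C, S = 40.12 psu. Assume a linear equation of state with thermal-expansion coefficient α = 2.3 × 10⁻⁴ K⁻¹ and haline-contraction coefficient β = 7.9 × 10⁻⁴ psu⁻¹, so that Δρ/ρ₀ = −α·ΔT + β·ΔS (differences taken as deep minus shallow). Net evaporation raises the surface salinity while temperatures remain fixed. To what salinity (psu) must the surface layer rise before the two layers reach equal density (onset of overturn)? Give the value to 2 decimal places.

Neutral buoyancy requires −α(T_deep − T_surf) + β(S_deep − S_surf′) = 0.
S_surf′ = S_deep − (α/β)·ΔT = 40.12 − (2.3 × 10⁻⁴/7.9 × 10⁻⁴)·(+0.1) = 40.0909 psu.
Increase required: 40.0909 − 39.43 = 0.6609 psu.

40.09 psu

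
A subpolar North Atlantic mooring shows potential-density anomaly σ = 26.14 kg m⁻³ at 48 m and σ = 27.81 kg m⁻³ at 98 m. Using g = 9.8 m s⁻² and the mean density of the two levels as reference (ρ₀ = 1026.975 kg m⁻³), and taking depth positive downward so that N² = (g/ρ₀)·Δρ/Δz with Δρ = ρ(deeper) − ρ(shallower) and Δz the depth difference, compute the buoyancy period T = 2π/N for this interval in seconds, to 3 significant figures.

Δρ = 1027.81 − 1026.14 = 1.67 kg m⁻³ over Δz = 98 − 48 = 50 m.
N² = (9.8/1026.975) × (1.67/50) = 3.1872 × 10⁻⁴ s⁻².
N = √(3.1872 × 10⁻⁴) = 0.017853 rad s⁻¹, so T = 2π/N = 351.94 s ≈ 352 s.

352 s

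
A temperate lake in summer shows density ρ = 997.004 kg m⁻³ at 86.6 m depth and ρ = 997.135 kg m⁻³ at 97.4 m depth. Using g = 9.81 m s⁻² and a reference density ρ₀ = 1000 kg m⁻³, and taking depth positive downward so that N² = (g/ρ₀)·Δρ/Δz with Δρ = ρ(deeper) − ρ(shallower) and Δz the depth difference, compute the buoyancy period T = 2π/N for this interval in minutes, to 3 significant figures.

Δρ = 997.135 − 997.004 = 0.131 kg m⁻³ over Δz = 97.4 − 86.6 = 10.8 m.
N² = (9.81/1000) × (0.131/10.8) = 1.1899 × 10⁻⁴ s⁻².
N = √(1.1899 × 10⁻⁴) = 0.010908 rad s⁻¹, so T = 2π/N = 576.02 s = 9.6003 min ≈ 9.60 min.
Since Δρ > 0 the layer is stably stratified.

9.60 min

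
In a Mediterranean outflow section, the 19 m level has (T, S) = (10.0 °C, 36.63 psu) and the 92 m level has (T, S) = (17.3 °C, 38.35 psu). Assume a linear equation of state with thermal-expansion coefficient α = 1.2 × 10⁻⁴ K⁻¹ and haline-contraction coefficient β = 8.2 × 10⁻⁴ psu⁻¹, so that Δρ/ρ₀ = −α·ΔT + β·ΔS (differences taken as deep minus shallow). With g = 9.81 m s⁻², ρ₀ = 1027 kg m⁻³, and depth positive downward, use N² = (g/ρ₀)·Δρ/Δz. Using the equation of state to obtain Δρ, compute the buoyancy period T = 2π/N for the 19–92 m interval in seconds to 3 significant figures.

ΔT = +7.3 K, ΔS = +1.72 psu (deep − shallow).
Δρ/ρ₀ = −αΔT + βΔS = -8.76 × 10⁻⁴ + 1.4104 × 10⁻³ = 5.344 × 10⁻⁴, so Δρ ≈ 0.5488 kg m⁻³.
N² = (g/ρ₀)·Δρ/Δz = g·(Δρ/ρ₀)/Δz = 9.81 × 5.344 × 10⁻⁴ / 73 = 7.1815 × 10⁻⁵ s⁻².
N = √(7.1815 × 10⁻⁵) = 8.4744 × 10⁻³ rad s⁻¹ → T = 2π/N = 741.43 s ≈ 741 s.

741 s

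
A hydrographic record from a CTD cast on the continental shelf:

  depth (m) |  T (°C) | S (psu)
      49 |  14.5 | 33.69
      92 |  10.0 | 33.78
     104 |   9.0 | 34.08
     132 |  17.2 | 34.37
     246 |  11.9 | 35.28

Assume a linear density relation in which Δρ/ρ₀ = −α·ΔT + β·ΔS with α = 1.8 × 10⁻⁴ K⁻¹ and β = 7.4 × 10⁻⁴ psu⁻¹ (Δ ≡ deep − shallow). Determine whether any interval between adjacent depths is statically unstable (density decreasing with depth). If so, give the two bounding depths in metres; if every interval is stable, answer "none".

Evaluate Δρ/ρ₀ = −αΔT + βΔS across each adjacent pair:
  49–92 m: −αΔT+βΔS = −(1.8 × 10⁻⁴)(-4.5)+(7.4 × 10⁻⁴)(+0.09) = 8.8 × 10⁻⁴ → stable
  92–104 m: −αΔT+βΔS = −(1.8 × 10⁻⁴)(-1.0)+(7.4 × 10⁻⁴)(+0.30) = 4.0 × 10⁻⁴ → stable
  104–132 m: −αΔT+βΔS = −(1.8 × 10⁻⁴)(+8.2)+(7.4 × 10⁻⁴)(+0.29) = -1.3 × 10⁻³ → UNSTABLE
  132–246 m: −αΔT+βΔS = −(1.8 × 10⁻⁴)(-5.3)+(7.4 × 10⁻⁴)(+0.91) = 1.6 × 10⁻³ → stable
The 104–132 m interval has Δρ < 0: lighter water underlies denser water.

104–132 m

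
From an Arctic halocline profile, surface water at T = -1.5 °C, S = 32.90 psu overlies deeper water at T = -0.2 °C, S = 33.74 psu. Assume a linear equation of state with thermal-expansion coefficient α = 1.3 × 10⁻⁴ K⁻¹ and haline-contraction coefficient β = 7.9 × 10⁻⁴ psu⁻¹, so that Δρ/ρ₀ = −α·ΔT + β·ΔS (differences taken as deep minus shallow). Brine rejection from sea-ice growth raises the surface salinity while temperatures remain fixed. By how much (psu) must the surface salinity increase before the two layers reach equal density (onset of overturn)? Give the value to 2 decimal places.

Neutral buoyancy requires −α(T_deep − T_surf) + β(S_deep − S_surf′) = 0.
S_surf′ = S_deep − (α/β)·ΔT = 33.74 − (1.3 × 10⁻⁴/7.9 × 10⁻⁴)·(+1.3) = 33.5261 psu.
Increase required: 33.5261 − 32.90 = 0.6261 psu.

0.63 psu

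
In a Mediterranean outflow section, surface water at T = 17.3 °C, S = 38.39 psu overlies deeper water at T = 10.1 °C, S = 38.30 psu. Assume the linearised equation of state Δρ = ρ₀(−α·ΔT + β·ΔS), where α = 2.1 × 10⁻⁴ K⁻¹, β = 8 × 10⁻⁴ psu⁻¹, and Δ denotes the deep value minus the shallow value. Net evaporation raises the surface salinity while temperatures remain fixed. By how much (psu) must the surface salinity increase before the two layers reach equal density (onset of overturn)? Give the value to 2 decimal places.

1.80 psu

Neutral buoyancy requires −α(T_deep − T_surf) + β(S_deep − S_surf′) = 0.
S_surf′ = S_deep − (α/β)·ΔT = 38.30 − (2.1 × 10⁻⁴/8 × 10⁻⁴)·(-7.2) = 40.1900 psu.
Increase required: 40.1900 − 38.39 = 1.8000 psu.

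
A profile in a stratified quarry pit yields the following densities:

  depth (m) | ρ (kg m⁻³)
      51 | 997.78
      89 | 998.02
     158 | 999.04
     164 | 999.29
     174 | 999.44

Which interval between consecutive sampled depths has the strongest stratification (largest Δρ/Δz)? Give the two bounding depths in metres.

158–164 m

Compute the density gradient over each adjacent pair:
  51–89 m: Δρ/Δz = 0.24/38 = 6.3 × 10⁻³ kg m⁻⁴
  89–158 m: Δρ/Δz = 1.02/69 = 0.015 kg m⁻⁴
  158–164 m: Δρ/Δz = 0.25/6 = 0.042 kg m⁻⁴
  164–174 m: Δρ/Δz = 0.15/10 = 0.015 kg m⁻⁴
The largest gradient is in the 158–164 m interval — the pycnocline.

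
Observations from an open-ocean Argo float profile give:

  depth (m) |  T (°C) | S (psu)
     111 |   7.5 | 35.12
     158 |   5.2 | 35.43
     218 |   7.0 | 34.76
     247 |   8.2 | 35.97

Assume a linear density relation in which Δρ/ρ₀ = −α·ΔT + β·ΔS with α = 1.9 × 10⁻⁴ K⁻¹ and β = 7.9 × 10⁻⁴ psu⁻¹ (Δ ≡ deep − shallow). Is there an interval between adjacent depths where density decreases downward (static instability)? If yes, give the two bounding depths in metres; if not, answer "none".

Evaluate Δρ/ρ₀ = −αΔT + βΔS across each adjacent pair:
  111–158 m: −αΔT+βΔS = −(1.9 × 10⁻⁴)(-2.3)+(7.9 × 10⁻⁴)(+0.31) = 6.8 × 10⁻⁴ → stable
  158–218 m: −αΔT+βΔS = −(1.9 × 10⁻⁴)(+1.8)+(7.9 × 10⁻⁴)(-0.67) = -8.7 × 10⁻⁴ → UNSTABLE
  218–247 m: −αΔT+βΔS = −(1.9 × 10⁻⁴)(+1.2)+(7.9 × 10⁻⁴)(+1.21) = 7.3 × 10⁻⁴ → stable
The 158–218 m interval has Δρ < 0: lighter water underlies denser water.

158–218 m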